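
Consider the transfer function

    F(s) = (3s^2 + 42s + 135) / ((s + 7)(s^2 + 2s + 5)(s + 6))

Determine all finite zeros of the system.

Set the numerator to zero: 3s^2 + 42s + 135 = 0, i.e. 3·(s^2 + 14s + 45) = 0.
Factoring: (s + 9)(s + 5) = 0.

s = -9, -5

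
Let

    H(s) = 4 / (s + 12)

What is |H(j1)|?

|H(j1)| ≈ 0.3322

Substitute s = j1: numerator = 4, denominator = 12 + j1.
|H(j1)| = |4| / |12 + j1| = 4 / 12.042 ≈ 0.3322.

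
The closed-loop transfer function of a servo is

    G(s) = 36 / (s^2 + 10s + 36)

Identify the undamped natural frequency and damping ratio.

Compare the denominator to the standard form s^2 + 2ζωₙs + ωₙ².
ωₙ² = 36, so ωₙ = 6 rad/s.
2ζωₙ = 10, so ζ = 10/(2·6) ≈ 0.8333.

ωₙ = 6 rad/s, ζ ≈ 0.8333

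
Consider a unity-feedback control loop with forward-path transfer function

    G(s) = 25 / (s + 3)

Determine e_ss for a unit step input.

G(s) has no poles at the origin.
This is a Type 0 system. Kp = lim_{s→0} G(s) = 25/3.
e_ss = 1/(1 + Kp) = 1/(1 + 25/3) = 3/28 ≈ 0.1071.

e_ss = 0.1071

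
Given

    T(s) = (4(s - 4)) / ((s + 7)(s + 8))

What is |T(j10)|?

|T(j10)| ≈ 0.2756

Substitute s = j10: numerator = -16 + j40, denominator = -44 + j150.
|T(j10)| = |-16 + j40| / |-44 + j150| = 43.081 / 156.32 ≈ 0.2756.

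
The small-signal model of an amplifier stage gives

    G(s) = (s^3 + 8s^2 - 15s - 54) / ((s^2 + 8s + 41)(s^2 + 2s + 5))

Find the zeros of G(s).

Set the numerator to zero: s^3 + 8s^2 - 15s - 54 = 0.
Factoring: (s + 2)(s + 9)(s - 3) = 0.

s = -2, -9, 3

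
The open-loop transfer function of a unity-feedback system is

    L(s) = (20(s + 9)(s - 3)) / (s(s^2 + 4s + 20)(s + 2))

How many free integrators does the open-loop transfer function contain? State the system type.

The denominator has 1 factor of s at the origin (free integrator), so this is a Type 1 system.

Type 1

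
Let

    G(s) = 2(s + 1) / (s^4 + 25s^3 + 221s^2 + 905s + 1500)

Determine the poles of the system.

The poles are the roots of the denominator s^4 + 25s^3 + 221s^2 + 905s + 1500 = 0.
Trying s = -5: the polynomial evaluates to 0, so (s + 5) is a factor.
Dividing out leaves s^3 + 20s^2 + 121s + 300 = 0.
This factors further as (s^2 + 8s + 25)(s + 12) = 0.

s = -4 ± 3j, -5, -12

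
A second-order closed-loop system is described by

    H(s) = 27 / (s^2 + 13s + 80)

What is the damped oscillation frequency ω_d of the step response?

Comparing s^2 + 13s + 80 to s^2 + 2ζωₙs + ωₙ²: ωₙ = √80 ≈ 8.944 rad/s and ζ = 13/(2·√80) ≈ 0.7267.
ζωₙ = 13/2 = 6.5, so ω_d = ωₙ√(1−ζ²) = √(ωₙ² − (ζωₙ)²) = √(80 − 6.5²) = √37.75 ≈ 6.144 rad/s.

ω_d ≈ 6.144 rad/s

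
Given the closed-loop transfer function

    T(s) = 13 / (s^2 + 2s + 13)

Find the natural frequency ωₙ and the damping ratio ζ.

Compare the denominator to the standard form s^2 + 2ζωₙs + ωₙ².
ωₙ² = 13, so ωₙ = √13 ≈ 3.606 rad/s.
2ζωₙ = 2, so ζ = 2/(2·√13) ≈ 0.2774.

ωₙ ≈ 3.606 rad/s, ζ ≈ 0.2774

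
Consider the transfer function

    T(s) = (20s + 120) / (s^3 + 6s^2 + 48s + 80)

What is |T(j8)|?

|T(j8)| ≈ 0.6063

Substitute s = j8: numerator = 120 + j160, denominator = -304 - j128.
|T(j8)| = |120 + j160| / |-304 - j128| = 200 / 329.85 ≈ 0.6063.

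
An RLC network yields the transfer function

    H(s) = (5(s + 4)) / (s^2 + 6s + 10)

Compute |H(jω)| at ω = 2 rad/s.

Substitute s = j2: numerator = 20 + j10, denominator = 6 + j12.
|H(j2)| = |20 + j10| / |6 + j12| = 22.361 / 13.416 ≈ 1.667.

|H(j2)| ≈ 1.667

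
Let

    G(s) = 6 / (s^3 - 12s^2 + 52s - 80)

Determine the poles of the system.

The poles are the roots of the denominator s^3 - 12s^2 + 52s - 80 = 0.
Trying s = 4: the polynomial evaluates to 0, so (s - 4) is a factor.
Dividing out leaves s^2 - 8s + 20 = 0.
The quadratic formula then gives s = 4 ± 2j.

s = 4, 4 + 2j, 4 - 2j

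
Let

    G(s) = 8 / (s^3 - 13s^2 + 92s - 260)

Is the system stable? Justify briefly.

The denominator s^3 - 13s^2 + 92s - 260 factors as (s^2 - 8s + 52)(s - 5), giving poles at s = 4 ± 6j, 5.
Since the pole(s) at s = 4 ± 6j, 5 lie in the right half-plane, the system is unstable.

unstable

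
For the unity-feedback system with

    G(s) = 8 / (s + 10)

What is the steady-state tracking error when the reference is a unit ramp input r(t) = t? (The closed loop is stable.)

G(s) has no poles at the origin.
This is a Type 0 system; Kv = lim_{s→0} s·G(s) = 0, so the steady-state error for a ramp input is infinite.

e_ss = ∞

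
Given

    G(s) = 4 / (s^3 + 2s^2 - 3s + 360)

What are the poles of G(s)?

The poles are the roots of the denominator s^3 + 2s^2 - 3s + 360 = 0.
Trying s = -8: the polynomial evaluates to 0, so (s + 8) is a factor.
Dividing out leaves s^2 - 6s + 45 = 0.
The quadratic formula then gives s = 3 ± 6j.

s = 3 ± 6j, -8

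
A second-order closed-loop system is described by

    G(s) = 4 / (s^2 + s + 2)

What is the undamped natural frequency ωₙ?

Compare the denominator to the standard form s^2 + 2ζωₙs + ωₙ².
ωₙ² = 2, so ωₙ = √2 ≈ 1.414 rad/s.

ωₙ ≈ 1.414 rad/s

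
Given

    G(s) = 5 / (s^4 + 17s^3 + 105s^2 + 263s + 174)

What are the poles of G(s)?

The poles are the roots of the denominator s^4 + 17s^3 + 105s^2 + 263s + 174 = 0.
Trying s = -6: the polynomial evaluates to 0, so (s + 6) is a factor.
Dividing out leaves s^3 + 11s^2 + 39s + 29 = 0.
This factors further as (s + 1)(s^2 + 10s + 29) = 0.

s = -6, -1, -5 ± 2j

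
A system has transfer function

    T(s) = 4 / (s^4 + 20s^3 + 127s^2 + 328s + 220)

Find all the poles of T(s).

s = -1, -4 ± 2j, -11

The poles are the roots of the denominator s^4 + 20s^3 + 127s^2 + 328s + 220 = 0.
Trying s = -1: the polynomial evaluates to 0, so (s + 1) is a factor.
Dividing out leaves s^3 + 19s^2 + 108s + 220 = 0.
This factors further as (s^2 + 8s + 20)(s + 11) = 0.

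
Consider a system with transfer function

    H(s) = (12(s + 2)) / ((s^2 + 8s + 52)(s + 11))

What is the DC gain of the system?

H(0) = 6/143 ≈ 0.04196

At s = 0 each factor (s + a) contributes a and each (s^2 + bs + c) contributes c.
H(0) = 12·(2) / ((52) · (11)) = 24/572 = 6/143.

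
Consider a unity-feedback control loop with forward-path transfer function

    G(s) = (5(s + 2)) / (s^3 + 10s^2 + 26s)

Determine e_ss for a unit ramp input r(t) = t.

G(s) has one pole at the origin.
This is a Type 1 system. Kv = lim_{s→0} s·G(s) = 10/26 = 5/13.
e_ss = 1/Kv = 1/(5/13) = 13/5 ≈ 2.600.

e_ss = 2.600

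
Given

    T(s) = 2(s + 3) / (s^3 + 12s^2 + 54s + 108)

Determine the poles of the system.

The poles are the roots of the denominator s^3 + 12s^2 + 54s + 108 = 0.
Trying s = -6: the polynomial evaluates to 0, so (s + 6) is a factor.
Dividing out leaves s^2 + 6s + 18 = 0.
The quadratic formula then gives s = -3 ± 3j.

s = -3 + 3j, -3 - 3j, -6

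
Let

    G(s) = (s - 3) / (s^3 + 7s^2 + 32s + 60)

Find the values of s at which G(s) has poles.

s = -2 ± 4j, -3

The poles are the roots of the denominator s^3 + 7s^2 + 32s + 60 = 0.
Trying s = -3: the polynomial evaluates to 0, so (s + 3) is a factor.
Dividing out leaves s^2 + 4s + 20 = 0.
The quadratic formula then gives s = -2 ± 4j.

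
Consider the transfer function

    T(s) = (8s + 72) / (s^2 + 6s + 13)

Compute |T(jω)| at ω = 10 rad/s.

|T(j10)| ≈ 1.018

Substitute s = j10: numerator = 72 + j80, denominator = -87 + j60.
|T(j10)| = |72 + j80| / |-87 + j60| = 107.63 / 105.68 ≈ 1.018.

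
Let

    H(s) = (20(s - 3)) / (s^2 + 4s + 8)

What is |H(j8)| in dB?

|H(j8)|_dB ≈ 8.46 dB

Substitute s = j8: numerator = -60 + j160, denominator = -56 + j32.
|H(j8)| = |-60 + j160| / |-56 + j32| = 170.88 / 64.498 ≈ 2.649.
In decibels: 20·log₁₀(2.649) ≈ 8.46 dB.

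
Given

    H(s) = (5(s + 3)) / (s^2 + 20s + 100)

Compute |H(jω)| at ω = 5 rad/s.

Substitute s = j5: numerator = 15 + j25, denominator = 75 + j100.
|H(j5)| = |15 + j25| / |75 + j100| = 29.155 / 125 ≈ 0.2332.

|H(j5)| ≈ 0.2332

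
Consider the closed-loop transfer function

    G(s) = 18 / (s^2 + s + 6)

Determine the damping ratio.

Compare the denominator to the standard form s^2 + 2ζωₙs + ωₙ².
ωₙ² = 6, so ωₙ = √6 ≈ 2.449 rad/s.
2ζωₙ = 1, so ζ = 1/(2·√6) ≈ 0.2041.

ζ ≈ 0.2041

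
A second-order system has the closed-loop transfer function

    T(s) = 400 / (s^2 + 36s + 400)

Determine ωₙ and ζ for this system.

ωₙ = 20 rad/s, ζ = 0.9

Compare the denominator to the standard form s^2 + 2ζωₙs + ωₙ².
ωₙ² = 400, so ωₙ = 20 rad/s.
2ζωₙ = 36, so ζ = 36/(2·20) = 0.9.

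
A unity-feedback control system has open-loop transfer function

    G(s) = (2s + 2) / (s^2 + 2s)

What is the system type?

Type 1

Factor s from the denominator: s^2 + 2s = s·(s + 2).
There is 1 pole at the origin, so the system is Type 1.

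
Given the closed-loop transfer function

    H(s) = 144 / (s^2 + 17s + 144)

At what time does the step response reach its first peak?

Comparing s^2 + 17s + 144 to s^2 + 2ζωₙs + ωₙ²: ωₙ = 12 rad/s and ζ = 17/(2·12) ≈ 0.7083.
ζωₙ = 17/2 = 8.5, so ω_d = ωₙ√(1−ζ²) = √(ωₙ² − (ζωₙ)²) = √(144 − 8.5²) = √71.75 ≈ 8.471 rad/s.
t_p = π/ω_d = π/8.471 ≈ 0.3709 s.

t_p ≈ 0.3709 s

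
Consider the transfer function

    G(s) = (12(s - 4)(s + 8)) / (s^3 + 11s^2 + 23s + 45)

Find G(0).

Set s = 0: G(0) = (-384) / (45) = -128/15.

G(0) = -128/15 ≈ -8.533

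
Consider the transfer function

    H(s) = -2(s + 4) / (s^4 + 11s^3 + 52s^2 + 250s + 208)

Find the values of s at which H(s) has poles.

s = -1 ± 5j, -8, -1

The poles are the roots of the denominator s^4 + 11s^3 + 52s^2 + 250s + 208 = 0.
Trying s = -8: the polynomial evaluates to 0, so (s + 8) is a factor.
Dividing out leaves s^3 + 3s^2 + 28s + 26 = 0.
This factors further as (s^2 + 2s + 26)(s + 1) = 0.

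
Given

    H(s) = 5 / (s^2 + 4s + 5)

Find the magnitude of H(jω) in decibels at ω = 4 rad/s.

Substitute s = j4: numerator = 5, denominator = -11 + j16.
|H(j4)| = |5| / |-11 + j16| = 5 / 19.416 ≈ 0.2575.
In decibels: 20·log₁₀(0.2575) ≈ -11.8 dB.

|H(j4)|_dB ≈ -11.8 dB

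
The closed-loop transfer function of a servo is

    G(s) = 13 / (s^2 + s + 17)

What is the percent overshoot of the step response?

Comparing s^2 + s + 17 to s^2 + 2ζωₙs + ωₙ²: ωₙ = √17 ≈ 4.123 rad/s and ζ = 1/(2·√17) ≈ 0.1213.
%OS = 100·exp(−πζ/√(1−ζ²)) = 100·exp(−π·0.1213/√(1−0.1213²)) ≈ 68.1%.

%OS ≈ 68.1%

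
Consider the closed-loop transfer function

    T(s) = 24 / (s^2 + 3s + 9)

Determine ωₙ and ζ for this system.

ωₙ = 3 rad/s, ζ = 0.5

Compare the denominator to the standard form s^2 + 2ζωₙs + ωₙ².
ωₙ² = 9, so ωₙ = 3 rad/s.
2ζωₙ = 3, so ζ = 3/(2·3) = 0.5.
With ζ = 0.5 the response is underdamped.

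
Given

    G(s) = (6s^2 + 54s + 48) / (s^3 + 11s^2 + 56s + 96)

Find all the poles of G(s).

s = -4 ± 4j, -3

The poles are the roots of the denominator s^3 + 11s^2 + 56s + 96 = 0.
Trying s = -3: the polynomial evaluates to 0, so (s + 3) is a factor.
Dividing out leaves s^2 + 8s + 32 = 0.
The quadratic formula then gives s = -4 ± 4j.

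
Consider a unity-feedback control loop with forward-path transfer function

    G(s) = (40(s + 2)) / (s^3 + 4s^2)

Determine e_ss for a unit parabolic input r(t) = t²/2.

e_ss = 0.05000

G(s) has 2 poles at the origin.
This is a Type 2 system. Ka = lim_{s→0} s^2·G(s) = 80/4 = 20.
e_ss = 1/Ka = 1/(20) = 1/20 ≈ 0.05000.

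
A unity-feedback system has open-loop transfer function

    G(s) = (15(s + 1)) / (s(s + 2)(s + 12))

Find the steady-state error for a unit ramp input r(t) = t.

G(s) has one pole at the origin.
This is a Type 1 system. Kv = lim_{s→0} s·G(s) = 15/24 = 5/8.
e_ss = 1/Kv = 1/(5/8) = 8/5 ≈ 1.600.

e_ss = 1.600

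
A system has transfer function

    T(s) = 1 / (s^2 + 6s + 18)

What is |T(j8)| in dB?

|T(j8)|_dB ≈ -36.5 dB

Substitute s = j8: numerator = 1, denominator = -46 + j48.
|T(j8)| = |1| / |-46 + j48| = 1 / 66.483 ≈ 0.01504.
In decibels: 20·log₁₀(0.01504) ≈ -36.5 dB.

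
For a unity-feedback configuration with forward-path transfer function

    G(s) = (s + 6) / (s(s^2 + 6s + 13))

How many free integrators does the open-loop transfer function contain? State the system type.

The denominator has 1 factor of s at the origin (free integrator), so this is a Type 1 system.

Type 1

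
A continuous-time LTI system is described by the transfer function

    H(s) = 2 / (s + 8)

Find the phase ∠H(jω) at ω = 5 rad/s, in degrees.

At s = j5: numerator = 2, denominator = 8 + j5.
∠H = ∠num − ∠den = 0° − (32.005°) = -32.01°.

∠H(j5) ≈ -32.01°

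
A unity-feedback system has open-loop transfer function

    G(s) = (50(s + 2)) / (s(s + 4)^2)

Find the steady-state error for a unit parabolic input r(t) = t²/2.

G(s) has one pole at the origin.
This is a Type 1 system; Ka = lim_{s→0} s^2·G(s) = 0, so the steady-state error for a parabola input is infinite.

e_ss = ∞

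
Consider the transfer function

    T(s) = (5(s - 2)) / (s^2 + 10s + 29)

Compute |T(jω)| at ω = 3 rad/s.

Substitute s = j3: numerator = -10 + j15, denominator = 20 + j30.
|T(j3)| = |-10 + j15| / |20 + j30| = 18.028 / 36.056 = 0.5000.

|T(j3)| = 0.5000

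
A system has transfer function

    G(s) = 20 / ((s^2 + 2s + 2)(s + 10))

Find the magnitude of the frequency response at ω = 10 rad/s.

Substitute s = j10: numerator = 20, denominator = -1180 - j780.
|G(j10)| = |20| / |-1180 - j780| = 20 / 1414.5 ≈ 0.01414.

|G(j10)| ≈ 0.01414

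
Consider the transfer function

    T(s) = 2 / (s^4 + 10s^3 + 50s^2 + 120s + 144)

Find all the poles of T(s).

The poles are the roots of the denominator s^4 + 10s^3 + 50s^2 + 120s + 144 = 0.
No real roots exist; factor into two real quadratics: (s^2 + 4s + 8)(s^2 + 6s + 18) = 0.
Each quadratic gives a conjugate pair via the quadratic formula.

s = -2 + 2j, -2 - 2j, -3 + 3j, -3 - 3j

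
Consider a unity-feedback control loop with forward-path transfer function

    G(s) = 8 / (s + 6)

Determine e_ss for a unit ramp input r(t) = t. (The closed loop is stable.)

e_ss = ∞

G(s) has no poles at the origin.
This is a Type 0 system; Kv = lim_{s→0} s·G(s) = 0, so the steady-state error for a ramp input is infinite.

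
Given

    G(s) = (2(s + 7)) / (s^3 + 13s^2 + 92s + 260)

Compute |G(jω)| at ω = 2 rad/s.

|G(j2)| ≈ 0.05344

Substitute s = j2: numerator = 14 + j4, denominator = 208 + j176.
|G(j2)| = |14 + j4| / |208 + j176| = 14.560 / 272.47 ≈ 0.05344.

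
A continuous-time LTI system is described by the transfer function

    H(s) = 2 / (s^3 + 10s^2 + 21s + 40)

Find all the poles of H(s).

s = -1 ± 2j, -8

The poles are the roots of the denominator s^3 + 10s^2 + 21s + 40 = 0.
Trying s = -8: the polynomial evaluates to 0, so (s + 8) is a factor.
Dividing out leaves s^2 + 2s + 5 = 0.
The quadratic formula then gives s = -1 ± 2j.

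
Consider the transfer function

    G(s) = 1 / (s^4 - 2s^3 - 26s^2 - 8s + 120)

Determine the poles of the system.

The poles are the roots of the denominator s^4 - 2s^3 - 26s^2 - 8s + 120 = 0.
Trying s = 6: the polynomial evaluates to 0, so (s - 6) is a factor.
Dividing out leaves s^3 + 4s^2 - 2s - 20 = 0.
This factors further as (s^2 + 6s + 10)(s - 2) = 0.

s = 6, -3 ± j, 2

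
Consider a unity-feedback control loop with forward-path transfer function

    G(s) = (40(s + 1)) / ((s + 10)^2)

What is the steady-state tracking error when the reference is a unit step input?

G(s) has no poles at the origin.
This is a Type 0 system. Kp = lim_{s→0} G(s) = 40/100 = 2/5.
e_ss = 1/(1 + Kp) = 1/(1 + 2/5) = 5/7 ≈ 0.7143.

e_ss = 0.7143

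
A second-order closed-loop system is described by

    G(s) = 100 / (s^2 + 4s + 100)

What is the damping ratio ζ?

Compare the denominator to the standard form s^2 + 2ζωₙs + ωₙ².
ωₙ² = 100, so ωₙ = 10 rad/s.
2ζωₙ = 4, so ζ = 4/(2·10) = 0.2.
With ζ = 0.2 the response is underdamped.

ζ = 0.2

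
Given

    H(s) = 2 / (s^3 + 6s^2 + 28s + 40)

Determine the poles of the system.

s = -2 ± 4j, -2

The poles are the roots of the denominator s^3 + 6s^2 + 28s + 40 = 0.
Trying s = -2: the polynomial evaluates to 0, so (s + 2) is a factor.
Dividing out leaves s^2 + 4s + 20 = 0.
The quadratic formula then gives s = -2 ± 4j.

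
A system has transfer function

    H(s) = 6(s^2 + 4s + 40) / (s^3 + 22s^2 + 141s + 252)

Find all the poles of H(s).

The poles are the roots of the denominator s^3 + 22s^2 + 141s + 252 = 0.
Trying s = -7: the polynomial evaluates to 0, so (s + 7) is a factor.
Dividing out leaves s^2 + 15s + 36 = 0.
Factoring the quadratic: (s + 3)(s + 12) = 0.

s = -7, -3, -12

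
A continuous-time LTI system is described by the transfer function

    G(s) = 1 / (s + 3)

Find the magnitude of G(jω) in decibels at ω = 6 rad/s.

Substitute s = j6: numerator = 1, denominator = 3 + j6.
|G(j6)| = |1| / |3 + j6| = 1 / 6.7082 ≈ 0.1491.
In decibels: 20·log₁₀(0.1491) ≈ -16.5 dB.

|G(j6)|_dB ≈ -16.5 dB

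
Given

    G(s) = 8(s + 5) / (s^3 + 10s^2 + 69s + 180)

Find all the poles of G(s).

s = -3 + 6j, -3 - 6j, -4

The poles are the roots of the denominator s^3 + 10s^2 + 69s + 180 = 0.
Trying s = -4: the polynomial evaluates to 0, so (s + 4) is a factor.
Dividing out leaves s^2 + 6s + 45 = 0.
The quadratic formula then gives s = -3 ± 6j.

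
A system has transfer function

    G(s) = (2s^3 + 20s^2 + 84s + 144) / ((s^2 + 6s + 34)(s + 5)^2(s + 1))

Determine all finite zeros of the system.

s = -3 ± 3j, -4

Set the numerator to zero: 2s^3 + 20s^2 + 84s + 144 = 0, i.e. 2·(s^3 + 10s^2 + 42s + 72) = 0.
Factoring: (s^2 + 6s + 18)(s + 4) = 0.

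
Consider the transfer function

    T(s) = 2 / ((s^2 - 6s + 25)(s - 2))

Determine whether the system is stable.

The poles can be read from the denominator factors: s = 3 ± 4j, 2.
Since the pole(s) at s = 3 ± 4j, 2 lie in the right half-plane, the system is unstable.

unstable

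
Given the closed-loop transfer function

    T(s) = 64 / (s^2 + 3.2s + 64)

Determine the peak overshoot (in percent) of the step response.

%OS ≈ 52.7%

Comparing s^2 + 3.2s + 64 to s^2 + 2ζωₙs + ωₙ²: ωₙ = 8 rad/s and ζ = 3.2/(2·8) = 0.2.
%OS = 100·exp(−πζ/√(1−ζ²)) = 100·exp(−π·0.2/√(1−0.2²)) ≈ 52.7%.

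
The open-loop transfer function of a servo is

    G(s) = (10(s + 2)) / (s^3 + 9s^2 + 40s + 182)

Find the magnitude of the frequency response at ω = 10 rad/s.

|G(j10)| ≈ 0.1090

Substitute s = j10: numerator = 20 + j100, denominator = -718 - j600.
|G(j10)| = |20 + j100| / |-718 - j600| = 101.98 / 935.69 ≈ 0.1090.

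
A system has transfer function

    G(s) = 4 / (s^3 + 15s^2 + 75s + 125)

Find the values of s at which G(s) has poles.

The poles are the roots of the denominator s^3 + 15s^2 + 75s + 125 = 0.
Trying s = -5: the polynomial evaluates to 0, so (s + 5) is a factor.
Dividing out leaves s^2 + 10s + 25 = 0.
Factoring the quadratic: (s + 5)^2 = 0.

s = -5, -5, -5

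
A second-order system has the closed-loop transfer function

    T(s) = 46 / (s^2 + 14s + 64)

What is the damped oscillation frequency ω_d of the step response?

ω_d ≈ 3.873 rad/s

Comparing s^2 + 14s + 64 to s^2 + 2ζωₙs + ωₙ²: ωₙ = 8 rad/s and ζ = 14/(2·8) = 0.875.
ζωₙ = 14/2 = 7, so ω_d = ωₙ√(1−ζ²) = √(ωₙ² − (ζωₙ)²) = √(64 − 7²) = √15 ≈ 3.873 rad/s.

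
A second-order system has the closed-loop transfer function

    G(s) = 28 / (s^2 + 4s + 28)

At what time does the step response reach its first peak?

Comparing s^2 + 4s + 28 to s^2 + 2ζωₙs + ωₙ²: ωₙ = √28 ≈ 5.292 rad/s and ζ = 4/(2·√28) ≈ 0.3780.
ζωₙ = 4/2 = 2, so ω_d = ωₙ√(1−ζ²) = √(ωₙ² − (ζωₙ)²) = √(28 − 2²) = √24 ≈ 4.899 rad/s.
t_p = π/ω_d = π/4.899 ≈ 0.6413 s.

t_p ≈ 0.6413 s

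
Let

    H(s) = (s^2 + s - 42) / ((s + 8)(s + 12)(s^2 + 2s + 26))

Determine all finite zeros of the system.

Set the numerator to zero: s^2 + s - 42 = 0.
Factoring: (s - 6)(s + 7) = 0.

s = 6, -7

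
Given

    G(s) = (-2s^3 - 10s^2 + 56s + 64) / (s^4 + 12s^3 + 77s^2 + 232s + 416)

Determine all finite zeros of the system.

Set the numerator to zero: -2s^3 - 10s^2 + 56s + 64 = 0, i.e. -2·(s^3 + 5s^2 - 28s - 32) = 0.
Factoring: (s - 4)(s + 8)(s + 1) = 0.

s = 4, -8, -1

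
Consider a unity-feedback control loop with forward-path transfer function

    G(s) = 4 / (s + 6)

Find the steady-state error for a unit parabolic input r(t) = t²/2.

G(s) has no poles at the origin.
This is a Type 0 system; Ka = lim_{s→0} s^2·G(s) = 0, so the steady-state error for a parabola input is infinite.

e_ss = ∞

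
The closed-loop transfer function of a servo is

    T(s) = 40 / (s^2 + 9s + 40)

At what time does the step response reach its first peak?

Comparing s^2 + 9s + 40 to s^2 + 2ζωₙs + ωₙ²: ωₙ = √40 ≈ 6.325 rad/s and ζ = 9/(2·√40) ≈ 0.7115.
ζωₙ = 9/2 = 4.5, so ω_d = ωₙ√(1−ζ²) = √(ωₙ² − (ζωₙ)²) = √(40 − 4.5²) = √19.75 ≈ 4.444 rad/s.
t_p = π/ω_d = π/4.444 ≈ 0.7069 s.

t_p ≈ 0.7069 s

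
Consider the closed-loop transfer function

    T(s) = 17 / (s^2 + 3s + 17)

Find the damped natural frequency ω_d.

ω_d ≈ 3.841 rad/s

Comparing s^2 + 3s + 17 to s^2 + 2ζωₙs + ωₙ²: ωₙ = √17 ≈ 4.123 rad/s and ζ = 3/(2·√17) ≈ 0.3638.
ζωₙ = 3/2 = 1.5, so ω_d = ωₙ√(1−ζ²) = √(ωₙ² − (ζωₙ)²) = √(17 − 1.5²) = √14.75 ≈ 3.841 rad/s.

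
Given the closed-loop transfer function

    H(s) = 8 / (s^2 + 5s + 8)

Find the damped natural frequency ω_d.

Comparing s^2 + 5s + 8 to s^2 + 2ζωₙs + ωₙ²: ωₙ = √8 ≈ 2.828 rad/s and ζ = 5/(2·√8) ≈ 0.8839.
ζωₙ = 5/2 = 2.5, so ω_d = ωₙ√(1−ζ²) = √(ωₙ² − (ζωₙ)²) = √(8 − 2.5²) = √1.75 ≈ 1.323 rad/s.

ω_d ≈ 1.323 rad/s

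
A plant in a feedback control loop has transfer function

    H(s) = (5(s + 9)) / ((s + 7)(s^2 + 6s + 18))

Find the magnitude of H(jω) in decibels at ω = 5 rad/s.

Substitute s = j5: numerator = 45 + j25, denominator = -199 + j175.
|H(j5)| = |45 + j25| / |-199 + j175| = 51.478 / 265.00 ≈ 0.1943.
In decibels: 20·log₁₀(0.1943) ≈ -14.2 dB.

|H(j5)|_dB ≈ -14.2 dB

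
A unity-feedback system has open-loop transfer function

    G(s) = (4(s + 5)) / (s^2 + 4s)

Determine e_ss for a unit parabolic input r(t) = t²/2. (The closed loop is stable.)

e_ss = ∞

G(s) has one pole at the origin.
This is a Type 1 system; Ka = lim_{s→0} s^2·G(s) = 0, so the steady-state error for a parabola input is infinite.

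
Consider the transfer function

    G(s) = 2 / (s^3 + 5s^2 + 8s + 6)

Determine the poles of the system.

s = -1 + j, -1 - j, -3

The poles are the roots of the denominator s^3 + 5s^2 + 8s + 6 = 0.
Trying s = -3: the polynomial evaluates to 0, so (s + 3) is a factor.
Dividing out leaves s^2 + 2s + 2 = 0.
The quadratic formula then gives s = -1 ± 1j.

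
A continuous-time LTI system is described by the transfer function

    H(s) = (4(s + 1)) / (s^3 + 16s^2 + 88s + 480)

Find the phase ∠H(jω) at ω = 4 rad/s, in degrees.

At s = j4: numerator = 4 + j16, denominator = 224 + j288.
∠H = ∠num − ∠den = 75.964° − (52.125°) = 23.84°.

∠H(j4) ≈ 23.84°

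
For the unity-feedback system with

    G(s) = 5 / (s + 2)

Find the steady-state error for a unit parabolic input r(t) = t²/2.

e_ss = ∞

G(s) has no poles at the origin.
This is a Type 0 system; Ka = lim_{s→0} s^2·G(s) = 0, so the steady-state error for a parabola input is infinite.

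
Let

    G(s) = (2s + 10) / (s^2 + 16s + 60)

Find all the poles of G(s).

The poles are the roots of the denominator s^2 + 16s + 60 = 0.
Factoring: (s + 10)(s + 6) = 0, so s = -10 and s = -6.

s = -10, -6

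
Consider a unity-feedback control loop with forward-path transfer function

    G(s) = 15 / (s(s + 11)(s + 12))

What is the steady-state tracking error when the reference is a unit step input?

e_ss = 0

G(s) has one pole at the origin.
This is a Type 1 system; for a step input the steady-state error is zero.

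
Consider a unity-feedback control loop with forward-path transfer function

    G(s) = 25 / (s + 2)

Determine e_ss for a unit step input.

e_ss = 0.07407

G(s) has no poles at the origin.
This is a Type 0 system. Kp = lim_{s→0} G(s) = 25/2.
e_ss = 1/(1 + Kp) = 1/(1 + 25/2) = 2/27 ≈ 0.07407.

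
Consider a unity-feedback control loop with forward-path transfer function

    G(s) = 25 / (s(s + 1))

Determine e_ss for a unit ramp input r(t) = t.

e_ss = 0.04000

G(s) has one pole at the origin.
This is a Type 1 system. Kv = lim_{s→0} s·G(s) = 25/1.
e_ss = 1/Kv = 1/(25) = 1/25 ≈ 0.04000.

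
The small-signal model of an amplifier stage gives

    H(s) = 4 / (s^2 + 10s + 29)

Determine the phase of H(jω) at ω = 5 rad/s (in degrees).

∠H(j5) ≈ -85.43°

At s = j5: numerator = 4, denominator = 4 + j50.
∠H = ∠num − ∠den = 0° − (85.426°) = -85.43°.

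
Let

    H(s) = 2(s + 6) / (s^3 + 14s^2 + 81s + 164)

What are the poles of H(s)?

s = -5 ± 4j, -4

The poles are the roots of the denominator s^3 + 14s^2 + 81s + 164 = 0.
Trying s = -4: the polynomial evaluates to 0, so (s + 4) is a factor.
Dividing out leaves s^2 + 10s + 41 = 0.
The quadratic formula then gives s = -5 ± 4j.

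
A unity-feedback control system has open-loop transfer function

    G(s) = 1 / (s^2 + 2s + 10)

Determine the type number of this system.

Type 0

The denominator has no factor of s at the origin — no free integrator — so this is a Type 0 system.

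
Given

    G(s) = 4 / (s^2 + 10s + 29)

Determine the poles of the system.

s = -5 + 2j, -5 - 2j

The poles are the roots of the denominator s^2 + 10s + 29 = 0.
Using the quadratic formula: s = (-10 ± √(-16))/2 = -5 ± 2j.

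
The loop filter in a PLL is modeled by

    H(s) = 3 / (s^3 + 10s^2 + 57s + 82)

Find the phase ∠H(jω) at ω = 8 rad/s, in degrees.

∠H(j8) ≈ 174.3°

At s = j8: numerator = 3, denominator = -558 - j56.
∠H = ∠num − ∠den = 0° − (-174.27°) = 174.3°.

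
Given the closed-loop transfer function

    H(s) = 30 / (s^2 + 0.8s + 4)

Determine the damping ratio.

ζ = 0.2

Compare the denominator to the standard form s^2 + 2ζωₙs + ωₙ².
ωₙ² = 4, so ωₙ = 2 rad/s.
2ζωₙ = 0.8, so ζ = 0.8/(2·2) = 0.2.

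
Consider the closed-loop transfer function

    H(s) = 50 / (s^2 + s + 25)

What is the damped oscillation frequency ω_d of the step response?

Comparing s^2 + s + 25 to s^2 + 2ζωₙs + ωₙ²: ωₙ = 5 rad/s and ζ = 1/(2·5) = 0.1.
ζωₙ = 1/2 = 0.5, so ω_d = ωₙ√(1−ζ²) = √(ωₙ² − (ζωₙ)²) = √(25 − 0.5²) = √24.75 ≈ 4.975 rad/s.

ω_d ≈ 4.975 rad/s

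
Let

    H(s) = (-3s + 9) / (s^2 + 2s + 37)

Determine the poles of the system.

s = -1 + 6j, -1 - 6j

The poles are the roots of the denominator s^2 + 2s + 37 = 0.
Using the quadratic formula: s = (-2 ± √(-144))/2 = -1 ± 6j.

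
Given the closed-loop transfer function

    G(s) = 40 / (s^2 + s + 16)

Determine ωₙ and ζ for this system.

Compare the denominator to the standard form s^2 + 2ζωₙs + ωₙ².
ωₙ² = 16, so ωₙ = 4 rad/s.
2ζωₙ = 1, so ζ = 1/(2·4) = 0.125.
With ζ = 0.125 the response is underdamped.

ωₙ = 4 rad/s, ζ = 0.125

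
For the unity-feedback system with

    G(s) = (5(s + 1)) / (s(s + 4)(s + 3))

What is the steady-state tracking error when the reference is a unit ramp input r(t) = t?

G(s) has one pole at the origin.
This is a Type 1 system. Kv = lim_{s→0} s·G(s) = 5/12.
e_ss = 1/Kv = 1/(5/12) = 12/5 ≈ 2.400.

e_ss = 2.400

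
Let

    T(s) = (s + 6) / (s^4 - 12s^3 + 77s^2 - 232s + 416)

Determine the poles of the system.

The poles are the roots of the denominator s^4 - 12s^3 + 77s^2 - 232s + 416 = 0.
No real roots exist; factor into two real quadratics: (s^2 - 4s + 13)(s^2 - 8s + 32) = 0.
Each quadratic gives a conjugate pair via the quadratic formula.

s = 2 ± 3j, 4 ± 4j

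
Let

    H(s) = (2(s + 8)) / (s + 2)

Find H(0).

At s = 0 each factor (s + a) contributes a and each (s^2 + bs + c) contributes c.
H(0) = 2·(8) / ((2)) = 16/2 = 8.

H(0) = 8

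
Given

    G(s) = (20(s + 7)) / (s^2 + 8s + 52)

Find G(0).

At s = 0 each factor (s + a) contributes a and each (s^2 + bs + c) contributes c.
G(0) = 20·(7) / ((52)) = 140/52 = 35/13.

G(0) = 35/13 ≈ 2.692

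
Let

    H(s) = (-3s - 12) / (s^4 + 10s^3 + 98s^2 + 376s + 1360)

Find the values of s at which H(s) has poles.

s = -2 ± 6j, -3 ± 5j

The poles are the roots of the denominator s^4 + 10s^3 + 98s^2 + 376s + 1360 = 0.
No real roots exist; factor into two real quadratics: (s^2 + 4s + 40)(s^2 + 6s + 34) = 0.
Each quadratic gives a conjugate pair via the quadratic formula.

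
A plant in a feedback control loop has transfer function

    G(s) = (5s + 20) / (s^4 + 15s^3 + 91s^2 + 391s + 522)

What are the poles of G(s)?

s = -2 + 5j, -2 - 5j, -2, -9

The poles are the roots of the denominator s^4 + 15s^3 + 91s^2 + 391s + 522 = 0.
Trying s = -2: the polynomial evaluates to 0, so (s + 2) is a factor.
Dividing out leaves s^3 + 13s^2 + 65s + 261 = 0.
This factors further as (s^2 + 4s + 29)(s + 9) = 0.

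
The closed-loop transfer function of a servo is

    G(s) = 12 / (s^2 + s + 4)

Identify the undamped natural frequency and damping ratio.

ωₙ = 2 rad/s, ζ = 0.25

Compare the denominator to the standard form s^2 + 2ζωₙs + ωₙ².
ωₙ² = 4, so ωₙ = 2 rad/s.
2ζωₙ = 1, so ζ = 1/(2·2) = 0.25.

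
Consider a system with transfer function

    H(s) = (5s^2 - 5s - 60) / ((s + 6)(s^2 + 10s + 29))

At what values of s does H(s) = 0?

Set the numerator to zero: 5s^2 - 5s - 60 = 0, i.e. 5·(s^2 - s - 12) = 0.
Factoring: (s + 3)(s - 4) = 0.

s = -3, 4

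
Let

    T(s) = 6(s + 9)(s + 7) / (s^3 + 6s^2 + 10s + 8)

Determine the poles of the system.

The poles are the roots of the denominator s^3 + 6s^2 + 10s + 8 = 0.
Trying s = -4: the polynomial evaluates to 0, so (s + 4) is a factor.
Dividing out leaves s^2 + 2s + 2 = 0.
The quadratic formula then gives s = -1 ± 1j.

s = -1 ± j, -4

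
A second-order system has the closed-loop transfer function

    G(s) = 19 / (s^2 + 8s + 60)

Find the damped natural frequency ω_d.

Comparing s^2 + 8s + 60 to s^2 + 2ζωₙs + ωₙ²: ωₙ = √60 ≈ 7.746 rad/s and ζ = 8/(2·√60) ≈ 0.5164.
ζωₙ = 8/2 = 4, so ω_d = ωₙ√(1−ζ²) = √(ωₙ² − (ζωₙ)²) = √(60 − 4²) = √44 ≈ 6.633 rad/s.

ω_d ≈ 6.633 rad/s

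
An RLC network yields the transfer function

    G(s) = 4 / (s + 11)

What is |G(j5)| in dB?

Substitute s = j5: numerator = 4, denominator = 11 + j5.
|G(j5)| = |4| / |11 + j5| = 4 / 12.083 ≈ 0.3310.
In decibels: 20·log₁₀(0.3310) ≈ -9.60 dB.

|G(j5)|_dB ≈ -9.60 dB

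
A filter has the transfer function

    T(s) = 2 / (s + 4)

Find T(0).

T(0) = 1/2 ≈ 0.5000

Set s = 0: T(0) = (2) / (4) = 1/2.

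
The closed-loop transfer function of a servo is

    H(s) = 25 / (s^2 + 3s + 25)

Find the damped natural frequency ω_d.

ω_d ≈ 4.770 rad/s

Comparing s^2 + 3s + 25 to s^2 + 2ζωₙs + ωₙ²: ωₙ = 5 rad/s and ζ = 3/(2·5) = 0.3.
ζωₙ = 3/2 = 1.5, so ω_d = ωₙ√(1−ζ²) = √(ωₙ² − (ζωₙ)²) = √(25 − 1.5²) = √22.75 ≈ 4.770 rad/s.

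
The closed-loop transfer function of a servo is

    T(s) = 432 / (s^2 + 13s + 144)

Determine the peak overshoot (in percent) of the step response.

%OS ≈ 13.2%

Comparing s^2 + 13s + 144 to s^2 + 2ζωₙs + ωₙ²: ωₙ = 12 rad/s and ζ = 13/(2·12) ≈ 0.5417.
%OS = 100·exp(−πζ/√(1−ζ²)) = 100·exp(−π·0.5417/√(1−0.5417²)) ≈ 13.2%.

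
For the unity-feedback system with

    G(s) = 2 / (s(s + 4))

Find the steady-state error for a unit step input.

G(s) has one pole at the origin.
This is a Type 1 system; for a step input the steady-state error is zero.

e_ss = 0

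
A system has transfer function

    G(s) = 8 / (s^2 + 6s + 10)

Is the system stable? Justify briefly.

stable

The poles can be read from the denominator factors: s = -3 ± j.
Since all poles lie strictly in the left half-plane, the system is stable.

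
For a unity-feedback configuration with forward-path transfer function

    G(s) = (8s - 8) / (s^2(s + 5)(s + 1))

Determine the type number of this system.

Type 2

The denominator has 2 factors of s at the origin (free integrators), so this is a Type 2 system.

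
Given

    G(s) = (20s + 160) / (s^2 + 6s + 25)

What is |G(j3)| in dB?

Substitute s = j3: numerator = 160 + j60, denominator = 16 + j18.
|G(j3)| = |160 + j60| / |16 + j18| = 170.88 / 24.083 ≈ 7.095.
In decibels: 20·log₁₀(7.095) ≈ 17.0 dB.

|G(j3)|_dB ≈ 17.0 dB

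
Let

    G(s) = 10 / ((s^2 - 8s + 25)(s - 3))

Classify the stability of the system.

The poles can be read from the denominator factors: s = 4 + 3j, 4 - 3j, 3.
Since the pole(s) at s = 4 + 3j, 4 - 3j, 3 lie in the right half-plane, the system is unstable.

unstable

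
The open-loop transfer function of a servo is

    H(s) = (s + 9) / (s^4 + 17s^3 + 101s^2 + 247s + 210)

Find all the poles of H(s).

s = -3, -2, -7, -5

The poles are the roots of the denominator s^4 + 17s^3 + 101s^2 + 247s + 210 = 0.
Trying s = -3: the polynomial evaluates to 0, so (s + 3) is a factor.
Dividing out leaves s^3 + 14s^2 + 59s + 70 = 0.
This factors further as (s + 2)(s + 7)(s + 5) = 0.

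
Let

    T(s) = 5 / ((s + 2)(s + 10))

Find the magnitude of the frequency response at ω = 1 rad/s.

|T(j1)| ≈ 0.2225

Substitute s = j1: numerator = 5, denominator = 19 + j12.
|T(j1)| = |5| / |19 + j12| = 5 / 22.472 ≈ 0.2225.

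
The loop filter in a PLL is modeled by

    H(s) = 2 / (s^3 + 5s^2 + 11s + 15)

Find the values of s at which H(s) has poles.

The poles are the roots of the denominator s^3 + 5s^2 + 11s + 15 = 0.
Trying s = -3: the polynomial evaluates to 0, so (s + 3) is a factor.
Dividing out leaves s^2 + 2s + 5 = 0.
The quadratic formula then gives s = -1 ± 2j.

s = -1 ± 2j, -3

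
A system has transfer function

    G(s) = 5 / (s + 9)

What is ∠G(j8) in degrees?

∠G(j8) ≈ -41.63°

At s = j8: numerator = 5, denominator = 9 + j8.
∠G = ∠num − ∠den = 0° − (41.634°) = -41.63°.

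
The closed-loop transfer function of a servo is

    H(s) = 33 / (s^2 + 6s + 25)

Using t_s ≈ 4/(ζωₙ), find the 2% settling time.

Comparing s^2 + 6s + 25 to s^2 + 2ζωₙs + ωₙ²: ωₙ = 5 rad/s and ζ = 6/(2·5) = 0.6.
ζωₙ = 6/2 = 3, so t_s ≈ 4/(ζωₙ) = 4/3 ≈ 1.333 s.

t_s ≈ 1.333 s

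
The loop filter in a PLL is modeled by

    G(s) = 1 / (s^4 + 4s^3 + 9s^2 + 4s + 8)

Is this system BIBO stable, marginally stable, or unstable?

The denominator s^4 + 4s^3 + 9s^2 + 4s + 8 factors as (s^2 + 1)(s^2 + 4s + 8), giving poles at s = ±j, -2 ± 2j.
Since the simple pole(s) at s = j, -j lie on the jω-axis with none in the right half-plane, the system is marginally stable.

marginally stable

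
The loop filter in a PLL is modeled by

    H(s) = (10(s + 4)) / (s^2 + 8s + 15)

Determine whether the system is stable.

The denominator s^2 + 8s + 15 factors as (s + 5)(s + 3), giving poles at s = -5, -3.
Since all poles lie strictly in the left half-plane, the system is stable.

stable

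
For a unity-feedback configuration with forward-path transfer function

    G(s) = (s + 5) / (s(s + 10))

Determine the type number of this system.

Type 1

The denominator has 1 factor of s at the origin (free integrator), so this is a Type 1 system.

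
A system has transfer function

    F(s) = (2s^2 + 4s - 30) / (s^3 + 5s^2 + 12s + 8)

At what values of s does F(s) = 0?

s = 3, -5

Set the numerator to zero: 2s^2 + 4s - 30 = 0, i.e. 2·(s^2 + 2s - 15) = 0.
Factoring: (s - 3)(s + 5) = 0.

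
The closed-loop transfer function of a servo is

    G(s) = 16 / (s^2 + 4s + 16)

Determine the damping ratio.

ζ = 0.5

Compare the denominator to the standard form s^2 + 2ζωₙs + ωₙ².
ωₙ² = 16, so ωₙ = 4 rad/s.
2ζωₙ = 4, so ζ = 4/(2·4) = 0.5.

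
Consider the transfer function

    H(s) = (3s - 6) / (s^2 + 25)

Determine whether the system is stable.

marginally stable

The denominator s^2 + 25 factors as (s^2 + 25), giving poles at s = ±5j.
Since the simple pole(s) at s = 5j, -5j lie on the jω-axis with none in the right half-plane, the system is marginally stable.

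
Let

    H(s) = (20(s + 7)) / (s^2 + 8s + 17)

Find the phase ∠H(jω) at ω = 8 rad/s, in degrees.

∠H(j8) ≈ -77.48°

At s = j8: numerator = 140 + j160, denominator = -47 + j64.
∠H = ∠num − ∠den = 48.814° − (126.29°) = -77.48°.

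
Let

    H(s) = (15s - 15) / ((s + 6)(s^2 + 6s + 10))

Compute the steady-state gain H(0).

H(0) = -1/4 ≈ -0.2500

Set s = 0: H(0) = (-15) / (60) = -1/4.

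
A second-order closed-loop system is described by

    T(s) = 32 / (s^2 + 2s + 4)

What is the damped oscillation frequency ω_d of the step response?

Comparing s^2 + 2s + 4 to s^2 + 2ζωₙs + ωₙ²: ωₙ = 2 rad/s and ζ = 2/(2·2) = 0.5.
ζωₙ = 2/2 = 1, so ω_d = ωₙ√(1−ζ²) = √(ωₙ² − (ζωₙ)²) = √(4 − 1²) = √3 ≈ 1.732 rad/s.

ω_d ≈ 1.732 rad/s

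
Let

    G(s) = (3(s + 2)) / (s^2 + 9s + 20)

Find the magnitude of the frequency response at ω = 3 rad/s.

|G(j3)| ≈ 0.3710

Substitute s = j3: numerator = 6 + j9, denominator = 11 + j27.
|G(j3)| = |6 + j9| / |11 + j27| = 10.817 / 29.155 ≈ 0.3710.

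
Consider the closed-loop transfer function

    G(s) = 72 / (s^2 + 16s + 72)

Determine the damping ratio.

Compare the denominator to the standard form s^2 + 2ζωₙs + ωₙ².
ωₙ² = 72, so ωₙ = √72 ≈ 8.485 rad/s.
2ζωₙ = 16, so ζ = 16/(2·√72) ≈ 0.9428.

ζ ≈ 0.9428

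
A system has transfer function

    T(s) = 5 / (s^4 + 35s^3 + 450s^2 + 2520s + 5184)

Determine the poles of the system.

The poles are the roots of the denominator s^4 + 35s^3 + 450s^2 + 2520s + 5184 = 0.
Trying s = -8: the polynomial evaluates to 0, so (s + 8) is a factor.
Dividing out leaves s^3 + 27s^2 + 234s + 648 = 0.
This factors further as (s + 9)(s + 6)(s + 12) = 0.

s = -8, -9, -6, -12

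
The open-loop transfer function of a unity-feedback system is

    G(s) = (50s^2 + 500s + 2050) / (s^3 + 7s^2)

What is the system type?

Type 2

Factor s from the denominator: s^3 + 7s^2 = s^2·(s + 7).
There are 2 poles at the origin, so the system is Type 2.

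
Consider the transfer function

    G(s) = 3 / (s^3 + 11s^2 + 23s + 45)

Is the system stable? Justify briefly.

stable

The denominator s^3 + 11s^2 + 23s + 45 factors as (s + 9)(s^2 + 2s + 5), giving poles at s = -9, -1 ± 2j.
Since all poles lie strictly in the left half-plane, the system is stable.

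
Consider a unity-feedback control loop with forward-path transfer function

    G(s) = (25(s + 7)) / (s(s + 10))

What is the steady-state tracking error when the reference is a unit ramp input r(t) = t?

e_ss = 0.05714

G(s) has one pole at the origin.
This is a Type 1 system. Kv = lim_{s→0} s·G(s) = 175/10 = 35/2.
e_ss = 1/Kv = 1/(35/2) = 2/35 ≈ 0.05714.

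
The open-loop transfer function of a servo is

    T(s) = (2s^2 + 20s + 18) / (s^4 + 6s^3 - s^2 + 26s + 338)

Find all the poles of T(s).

s = 2 ± 3j, -5 ± j

The poles are the roots of the denominator s^4 + 6s^3 - s^2 + 26s + 338 = 0.
No real roots exist; factor into two real quadratics: (s^2 - 4s + 13)(s^2 + 10s + 26) = 0.
Each quadratic gives a conjugate pair via the quadratic formula.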